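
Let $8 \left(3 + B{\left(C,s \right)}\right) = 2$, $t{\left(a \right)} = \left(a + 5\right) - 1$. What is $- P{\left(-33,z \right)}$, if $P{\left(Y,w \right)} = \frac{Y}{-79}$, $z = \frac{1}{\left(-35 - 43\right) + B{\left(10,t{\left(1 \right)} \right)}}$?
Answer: $- \frac{33}{79} \approx -0.41772$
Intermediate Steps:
$t{\left(a \right)} = 4 + a$ ($t{\left(a \right)} = \left(5 + a\right) - 1 = 4 + a$)
$B{\left(C,s \right)} = - \frac{11}{4}$ ($B{\left(C,s \right)} = -3 + \frac{1}{8} \cdot 2 = -3 + \frac{1}{4} = - \frac{11}{4}$)
$z = - \frac{4}{323}$ ($z = \frac{1}{\left(-35 - 43\right) - \frac{11}{4}} = \frac{1}{-78 - \frac{11}{4}} = \frac{1}{- \frac{323}{4}} = - \frac{4}{323} \approx -0.012384$)
$P{\left(Y,w \right)} = - \frac{Y}{79}$ ($P{\left(Y,w \right)} = Y \left(- \frac{1}{79}\right) = - \frac{Y}{79}$)
$- P{\left(-33,z \right)} = - \frac{\left(-1\right) \left(-33\right)}{79} = \left(-1\right) \frac{33}{79} = - \frac{33}{79}$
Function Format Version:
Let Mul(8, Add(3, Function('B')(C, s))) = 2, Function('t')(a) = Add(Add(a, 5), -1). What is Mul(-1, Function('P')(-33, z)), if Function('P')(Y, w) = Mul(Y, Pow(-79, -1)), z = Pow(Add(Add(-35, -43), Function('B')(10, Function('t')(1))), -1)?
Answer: Rational(-33, 79) ≈ -0.41772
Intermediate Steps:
Function('t')(a) = Add(4, a) (Function('t')(a) = Add(Add(5, a), -1) = Add(4, a))
Function('B')(C, s) = Rational(-11, 4) (Function('B')(C, s) = Add(-3, Mul(Rational(1, 8), 2)) = Add(-3, Rational(1, 4)) = Rational(-11, 4))
z = Rational(-4, 323) (z = Pow(Add(Add(-35, -43), Rational(-11, 4)), -1) = Pow(Add(-78, Rational(-11, 4)), -1) = Pow(Rational(-323, 4), -1) = Rational(-4, 323) ≈ -0.012384)
Function('P')(Y, w) = Mul(Rational(-1, 79), Y) (Function('P')(Y, w) = Mul(Y, Rational(-1, 79)) = Mul(Rational(-1, 79), Y))
Mul(-1, Function('P')(-33, z)) = Mul(-1, Mul(Rational(-1, 79), -33)) = Mul(-1, Rational(33, 79)) = Rational(-33, 79)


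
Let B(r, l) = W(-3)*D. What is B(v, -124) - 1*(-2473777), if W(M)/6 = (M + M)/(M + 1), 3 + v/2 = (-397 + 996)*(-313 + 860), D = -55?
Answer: 2472787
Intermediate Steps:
v = 655300 (v = -6 + 2*((-397 + 996)*(-313 + 860)) = -6 + 2*(599*547) = -6 + 2*327653 = -6 + 655306 = 655300)
W(M) = 12*M/(1 + M) (W(M) = 6*((M + M)/(M + 1)) = 6*((2*M)/(1 + M)) = 6*(2*M/(1 + M)) = 12*M/(1 + M))
B(r, l) = -990 (B(r, l) = (12*(-3)/(1 - 3))*(-55) = (12*(-3)/(-2))*(-55) = (12*(-3)*(-1/2))*(-55) = 18*(-55) = -990)
B(v, -124) - 1*(-2473777) = -990 - 1*(-2473777) = -990 + 2473777 = 2472787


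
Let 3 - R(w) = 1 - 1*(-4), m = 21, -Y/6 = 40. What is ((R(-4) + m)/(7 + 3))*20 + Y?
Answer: -202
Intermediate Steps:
Y = -240 (Y = -6*40 = -240)
R(w) = -2 (R(w) = 3 - (1 - 1*(-4)) = 3 - (1 + 4) = 3 - 1*5 = 3 - 5 = -2)
((R(-4) + m)/(7 + 3))*20 + Y = ((-2 + 21)/(7 + 3))*20 - 240 = (19/10)*20 - 240 = 38 - 240 = -202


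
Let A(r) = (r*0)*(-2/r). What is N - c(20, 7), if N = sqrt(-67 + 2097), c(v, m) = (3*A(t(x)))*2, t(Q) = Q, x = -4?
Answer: sqrt(2030) ≈ 45.056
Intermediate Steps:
A(r) = 0 (A(r) = 0*(-2/r) = 0)
c(v, m) = 0 (c(v, m) = (3*0)*2 = 0*2 = 0)
N = sqrt(2030) ≈ 45.056
N - c(20, 7) = sqrt(2030) - 1*0 = sqrt(2030) + 0 = sqrt(2030)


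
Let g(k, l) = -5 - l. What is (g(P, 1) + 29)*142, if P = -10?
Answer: 3266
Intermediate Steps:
(g(P, 1) + 29)*142 = ((-5 - 1*1) + 29)*142 = ((-5 - 1) + 29)*142 = (-6 + 29)*142 = 23*142 = 3266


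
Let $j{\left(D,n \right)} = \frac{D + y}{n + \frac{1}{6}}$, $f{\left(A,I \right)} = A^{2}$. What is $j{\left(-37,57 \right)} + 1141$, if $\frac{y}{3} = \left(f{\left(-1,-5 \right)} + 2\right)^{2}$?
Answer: $\frac{391303}{343} \approx 1140.8$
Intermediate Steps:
$y = 27$ ($y = 3 \left(\left(-1\right)^{2} + 2\right)^{2} = 3 \left(1 + 2\right)^{2} = 3 \cdot 3^{2} = 3 \cdot 9 = 27$)
$j{\left(D,n \right)} = \frac{27 + D}{\frac{1}{6} + n}$ ($j{\left(D,n \right)} = \frac{D + 27}{n + \frac{1}{6}} = \frac{27 + D}{n + \frac{1}{6}} = \frac{27 + D}{\frac{1}{6} + n}$)
$j{\left(-37,57 \right)} + 1141 = \frac{6 \left(27 - 37\right)}{1 + 6 \cdot 57} + 1141 = 6 \frac{1}{1 + 342} \left(-10\right) + 1141 = 6 \cdot \frac{1}{343} \left(-10\right) + 1141 = - \frac{60}{343} + 1141 = \frac{391303}{343}$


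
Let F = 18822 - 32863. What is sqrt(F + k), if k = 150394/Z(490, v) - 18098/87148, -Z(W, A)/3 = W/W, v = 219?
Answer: I*sqrt(1096595864467410)/130722 ≈ 253.32*I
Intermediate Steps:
Z(W, A) = -3 (Z(W, A) = -3*W/W = -3*1 = -3)
k = -6553295303/130722 (k = 150394/(-3) - 18098/87148 = 150394*(-1/3) - 18098*1/87148 = -150394/3 - 9049/43574 = -6553295303/130722 ≈ -50132.)
F = -14041
sqrt(F + k) = sqrt(-14041 - 6553295303/130722) = sqrt(-8388762905/130722) = I*sqrt(1096595864467410)/130722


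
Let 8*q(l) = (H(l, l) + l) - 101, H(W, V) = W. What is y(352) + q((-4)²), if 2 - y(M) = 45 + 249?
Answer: -2405/8 ≈ -300.63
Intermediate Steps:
y(M) = -292 (y(M) = 2 - (45 + 249) = 2 - 1*294 = 2 - 294 = -292)
q(l) = -101/8 + l/4 (q(l) = ((l + l) - 101)/8 = (2*l - 101)/8 = (-101 + 2*l)/8 = -101/8 + l/4)
y(352) + q((-4)²) = -292 + (-101/8 + (¼)*(-4)²) = -292 + (-101/8 + (¼)*16) = -292 + (-101/8 + 4) = -292 - 69/8 = -2405/8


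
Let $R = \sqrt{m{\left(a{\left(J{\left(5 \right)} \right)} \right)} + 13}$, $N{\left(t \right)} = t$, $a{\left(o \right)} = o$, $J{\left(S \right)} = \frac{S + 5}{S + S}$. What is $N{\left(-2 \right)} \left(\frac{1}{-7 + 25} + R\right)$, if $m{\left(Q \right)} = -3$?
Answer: $- \frac{1}{9} - 2 \sqrt{10} \approx -6.4357$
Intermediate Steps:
$J{\left(S \right)} = \frac{5 + S}{2 S}$
$R = \sqrt{10}$ ($R = \sqrt{-3 + 13} = \sqrt{10} \approx 3.1623$)
$N{\left(-2 \right)} \left(\frac{1}{-7 + 25} + R\right) = - 2 \left(\frac{1}{-7 + 25} + \sqrt{10}\right) = - 2 \left(\frac{1}{18} + \sqrt{10}\right) = - \frac{1}{9} - 2 \sqrt{10}$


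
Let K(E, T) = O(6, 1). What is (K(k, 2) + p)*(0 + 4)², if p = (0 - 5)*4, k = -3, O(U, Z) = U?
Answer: -224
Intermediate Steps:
K(E, T) = 6
p = -20 (p = -5*4 = -20)
(K(k, 2) + p)*(0 + 4)² = (6 - 20)*(0 + 4)² = -14*4² = -14*16 = -224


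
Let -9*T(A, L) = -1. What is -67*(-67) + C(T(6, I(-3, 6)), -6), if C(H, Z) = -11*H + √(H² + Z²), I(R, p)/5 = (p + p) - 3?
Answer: 40390/9 + √2917/9 ≈ 4493.8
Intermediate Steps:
I(R, p) = -15 + 10*p (I(R, p) = 5*((p + p) - 3) = 5*(2*p - 3) = 5*(-3 + 2*p) = -15 + 10*p)
T(A, L) = ⅑ (T(A, L) = -⅑*(-1) = ⅑)
C(H, Z) = √(H² + Z²) - 11*H
-67*(-67) + C(T(6, I(-3, 6)), -6) = -67*(-67) + (√((⅑)² + (-6)²) - 11*⅑) = 4489 + (√(1/81 + 36) - 11/9) = 4489 + (√(2917/81) - 11/9) = 4489 + (√2917/9 - 11/9) = 4489 + (-11/9 + √2917/9) = 40390/9 + √2917/9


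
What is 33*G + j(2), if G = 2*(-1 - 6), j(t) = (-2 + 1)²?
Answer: -461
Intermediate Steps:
j(t) = 1 (j(t) = (-1)² = 1)
G = -14 (G = 2*(-7) = -14)
33*G + j(2) = 33*(-14) + 1 = -462 + 1 = -461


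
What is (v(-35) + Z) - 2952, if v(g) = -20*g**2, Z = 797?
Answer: -26655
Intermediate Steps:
(v(-35) + Z) - 2952 = (-20*(-35)**2 + 797) - 2952 = (-20*1225 + 797) - 2952 = (-24500 + 797) - 2952 = -23703 - 2952 = -26655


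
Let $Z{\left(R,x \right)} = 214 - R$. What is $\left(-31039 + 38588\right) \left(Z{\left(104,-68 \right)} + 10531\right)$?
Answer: $80328909$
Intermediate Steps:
$\left(-31039 + 38588\right) \left(Z{\left(104,-68 \right)} + 10531\right) = \left(-31039 + 38588\right) \left(\left(214 - 104\right) + 10531\right) = 7549 \left(\left(214 - 104\right) + 10531\right) = 7549 \left(110 + 10531\right) = 7549 \cdot 10641 = 80328909$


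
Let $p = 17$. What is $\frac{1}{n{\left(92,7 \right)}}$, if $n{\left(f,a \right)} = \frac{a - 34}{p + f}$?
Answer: $- \frac{109}{27} \approx -4.037$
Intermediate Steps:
$n{\left(f,a \right)} = \frac{-34 + a}{17 + f}$ ($n{\left(f,a \right)} = \frac{a - 34}{17 + f} = \frac{-34 + a}{17 + f}$)
$\frac{1}{n{\left(92,7 \right)}} = \frac{1}{\frac{1}{17 + 92} \left(-34 + 7\right)} = \frac{1}{\frac{1}{109} \left(-27\right)} = \frac{1}{- \frac{27}{109}} = - \frac{109}{27}$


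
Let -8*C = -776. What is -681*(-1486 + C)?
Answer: 945909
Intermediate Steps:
C = 97 (C = -⅛*(-776) = 97)
-681*(-1486 + C) = -681*(-1486 + 97) = -681*(-1389) = 945909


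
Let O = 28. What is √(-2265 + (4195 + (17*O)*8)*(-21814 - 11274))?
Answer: I*√264805529 ≈ 16273.0*I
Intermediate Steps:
√(-2265 + (4195 + (17*O)*8)*(-21814 - 11274)) = √(-2265 + (4195 + (17*28)*8)*(-21814 - 11274)) = √(-2265 + (4195 + 476*8)*(-33088)) = √(-2265 + (4195 + 3808)*(-33088)) = √(-2265 + 8003*(-33088)) = √(-2265 - 264803264) = √(-264805529) = I*√264805529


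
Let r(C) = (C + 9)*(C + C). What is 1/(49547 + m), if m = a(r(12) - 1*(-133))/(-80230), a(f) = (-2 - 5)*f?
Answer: 80230/3975160269 ≈ 2.0183e-5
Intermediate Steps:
r(C) = 2*C*(9 + C) (r(C) = (9 + C)*(2*C) = 2*C*(9 + C))
a(f) = -7*f
m = 4459/80230 (m = -7*(2*12*(9 + 12) - 1*(-133))/(-80230) = -7*(2*12*21 + 133)*(-1/80230) = -7*(504 + 133)*(-1/80230) = -7*637*(-1/80230) = -4459*(-1/80230) = 4459/80230 ≈ 0.055578)
1/(49547 + m) = 1/(49547 + 4459/80230) = 1/(3975160269/80230) = 80230/3975160269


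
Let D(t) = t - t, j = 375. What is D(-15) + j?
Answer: 375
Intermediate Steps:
D(t) = 0
D(-15) + j = 0 + 375 = 375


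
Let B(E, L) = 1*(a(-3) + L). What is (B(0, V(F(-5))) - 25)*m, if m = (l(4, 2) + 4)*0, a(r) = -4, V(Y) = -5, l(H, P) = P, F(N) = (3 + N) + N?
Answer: 0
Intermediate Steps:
F(N) = 3 + 2*N
B(E, L) = -4 + L (B(E, L) = 1*(-4 + L) = -4 + L)
m = 0 (m = (2 + 4)*0 = 6*0 = 0)
(B(0, V(F(-5))) - 25)*m = ((-4 - 5) - 25)*0 = (-9 - 25)*0 = -34*0 = 0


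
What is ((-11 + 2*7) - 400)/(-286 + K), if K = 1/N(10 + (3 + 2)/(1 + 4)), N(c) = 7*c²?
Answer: 336259/242241 ≈ 1.3881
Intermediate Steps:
K = 1/847 (K = 1/(7*(10 + (3 + 2)/(1 + 4))²) = 1/(7*(10 + 5/5)²) = 1/(7*(10 + 5*(⅕))²) = 1/(7*(10 + 1)²) = 1/(7*11²) = 1/(7*121) = 1/847 ≈ 0.0011806)
((-11 + 2*7) - 400)/(-286 + K) = ((-11 + 2*7) - 400)/(-286 + 1/847) = ((-11 + 14) - 400)/(-242241/847) = (3 - 400)*(-847/242241) = -397*(-847/242241) = 336259/242241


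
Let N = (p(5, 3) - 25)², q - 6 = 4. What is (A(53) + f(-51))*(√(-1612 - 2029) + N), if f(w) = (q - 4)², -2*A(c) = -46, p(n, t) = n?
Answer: 23600 + 59*I*√3641 ≈ 23600.0 + 3560.1*I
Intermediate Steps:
q = 10 (q = 6 + 4 = 10)
A(c) = 23 (A(c) = -½*(-46) = 23)
f(w) = 36 (f(w) = (10 - 4)² = 6² = 36)
N = 400 (N = (5 - 25)² = (-20)² = 400)
(A(53) + f(-51))*(√(-1612 - 2029) + N) = (23 + 36)*(√(-1612 - 2029) + 400) = 59*(√(-3641) + 400) = 59*(I*√3641 + 400) = 59*(400 + I*√3641) = 23600 + 59*I*√3641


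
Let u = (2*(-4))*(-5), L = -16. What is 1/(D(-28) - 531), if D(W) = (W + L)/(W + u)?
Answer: -3/1604 ≈ -0.0018703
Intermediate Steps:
u = 40 (u = -8*(-5) = 40)
D(W) = (-16 + W)/(40 + W) (D(W) = (W - 16)/(W + 40) = (-16 + W)/(40 + W))
1/(D(-28) - 531) = 1/((-16 - 28)/(40 - 28) - 531) = 1/(-44/12 - 531) = 1/((1/12)*(-44) - 531) = 1/(-11/3 - 531) = 1/(-1604/3) = -3/1604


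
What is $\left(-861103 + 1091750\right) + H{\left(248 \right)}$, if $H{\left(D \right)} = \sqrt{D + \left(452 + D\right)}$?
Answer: $230647 + 2 \sqrt{237} \approx 2.3068 \cdot 10^{5}$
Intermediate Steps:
$H{\left(D \right)} = \sqrt{452 + 2 D}$
$\left(-861103 + 1091750\right) + H{\left(248 \right)} = \left(-861103 + 1091750\right) + \sqrt{452 + 2 \cdot 248} = 230647 + \sqrt{452 + 496} = 230647 + \sqrt{948} = 230647 + 2 \sqrt{237}$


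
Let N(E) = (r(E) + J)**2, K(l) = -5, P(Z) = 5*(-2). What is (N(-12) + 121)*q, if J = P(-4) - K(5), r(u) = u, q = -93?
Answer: -38130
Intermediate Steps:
P(Z) = -10
J = -5 (J = -10 - 1*(-5) = -10 + 5 = -5)
N(E) = (-5 + E)**2 (N(E) = (E - 5)**2 = (-5 + E)**2)
(N(-12) + 121)*q = ((-5 - 12)**2 + 121)*(-93) = ((-17)**2 + 121)*(-93) = (289 + 121)*(-93) = 410*(-93) = -38130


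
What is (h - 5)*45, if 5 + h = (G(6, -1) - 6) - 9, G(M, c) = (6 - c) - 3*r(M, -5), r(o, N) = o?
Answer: -1620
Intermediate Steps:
G(M, c) = 6 - c - 3*M (G(M, c) = (6 - c) - 3*M = 6 - c - 3*M)
h = -31 (h = -5 + (((6 - 1*(-1) - 3*6) - 6) - 9) = -5 + (((6 + 1 - 18) - 6) - 9) = -5 + ((-11 - 6) - 9) = -5 + (-17 - 9) = -5 - 26 = -31)
(h - 5)*45 = (-31 - 5)*45 = -36*45 = -1620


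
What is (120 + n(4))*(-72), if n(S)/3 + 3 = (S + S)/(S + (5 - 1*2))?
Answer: -57672/7 ≈ -8238.9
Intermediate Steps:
n(S) = -9 + 6*S/(3 + S) (n(S) = -9 + 3*((S + S)/(S + (5 - 1*2))) = -9 + 3*((2*S)/(S + (5 - 2))) = -9 + 3*((2*S)/(S + 3)) = -9 + 3*((2*S)/(3 + S)) = -9 + 3*(2*S/(3 + S)) = -9 + 6*S/(3 + S))
(120 + n(4))*(-72) = (120 + 3*(-9 - 1*4)/(3 + 4))*(-72) = (120 + 3*(-9 - 4)/7)*(-72) = (120 + 3*(⅐)*(-13))*(-72) = (120 - 39/7)*(-72) = (801/7)*(-72) = -57672/7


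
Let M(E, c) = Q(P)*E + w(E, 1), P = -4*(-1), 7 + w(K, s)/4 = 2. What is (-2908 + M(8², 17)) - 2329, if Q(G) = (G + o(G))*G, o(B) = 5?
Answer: -2953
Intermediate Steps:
w(K, s) = -20 (w(K, s) = -28 + 4*2 = -28 + 8 = -20)
P = 4
Q(G) = G*(5 + G) (Q(G) = (G + 5)*G = (5 + G)*G = G*(5 + G))
M(E, c) = -20 + 36*E (M(E, c) = (4*(5 + 4))*E - 20 = (4*9)*E - 20 = 36*E - 20 = -20 + 36*E)
(-2908 + M(8², 17)) - 2329 = (-2908 + (-20 + 36*8²)) - 2329 = (-2908 + (-20 + 36*64)) - 2329 = (-2908 + (-20 + 2304)) - 2329 = (-2908 + 2284) - 2329 = -624 - 2329 = -2953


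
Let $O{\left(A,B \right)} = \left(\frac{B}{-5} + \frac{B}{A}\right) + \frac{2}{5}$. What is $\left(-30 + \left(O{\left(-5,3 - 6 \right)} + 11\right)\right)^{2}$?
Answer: $\frac{7569}{25} \approx 302.76$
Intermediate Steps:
$O{\left(A,B \right)} = \frac{2}{5} - \frac{B}{5} + \frac{B}{A}$ ($O{\left(A,B \right)} = \left(B \left(- \frac{1}{5}\right) + \frac{B}{A}\right) + 2 \cdot \frac{1}{5} = \left(- \frac{B}{5} + \frac{B}{A}\right) + \frac{2}{5} = \frac{2}{5} - \frac{B}{5} + \frac{B}{A}$)
$\left(-30 + \left(O{\left(-5,3 - 6 \right)} + 11\right)\right)^{2} = \left(-30 + \left(\frac{\left(3 - 6\right) - - (-2 + \left(3 - 6\right))}{-5} + 11\right)\right)^{2} = \left(-30 + \left(- \frac{\left(3 - 6\right) - - (-2 + \left(3 - 6\right))}{5} + 11\right)\right)^{2} = \left(-30 + \left(- \frac{-3 - - (-2 - 3)}{5} + 11\right)\right)^{2} = \left(-30 + \left(- \frac{-3 - \left(-1\right) \left(-5\right)}{5} + 11\right)\right)^{2} = \left(-30 + \left(- \frac{-3 - 5}{5} + 11\right)\right)^{2} = \left(-30 + \left(\left(- \frac{1}{5}\right) \left(-8\right) + 11\right)\right)^{2} = \left(-30 + \left(\frac{8}{5} + 11\right)\right)^{2} = \left(-30 + \frac{63}{5}\right)^{2} = \left(- \frac{87}{5}\right)^{2} = \frac{7569}{25}$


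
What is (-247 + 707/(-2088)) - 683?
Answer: -1942547/2088 ≈ -930.34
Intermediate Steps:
(-247 + 707/(-2088)) - 683 = (-247 + 707*(-1/2088)) - 683 = (-247 - 707/2088) - 683 = -516443/2088 - 683 = -1942547/2088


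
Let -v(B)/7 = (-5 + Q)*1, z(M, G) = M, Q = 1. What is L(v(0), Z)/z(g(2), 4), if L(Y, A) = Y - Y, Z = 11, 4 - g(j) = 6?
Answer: 0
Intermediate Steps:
g(j) = -2 (g(j) = 4 - 1*6 = 4 - 6 = -2)
v(B) = 28 (v(B) = -7*(-5 + 1) = -(-28) = -7*(-4) = 28)
L(Y, A) = 0
L(v(0), Z)/z(g(2), 4) = 0/(-2) = 0*(-½) = 0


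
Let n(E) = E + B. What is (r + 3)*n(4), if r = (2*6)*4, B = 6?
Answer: 510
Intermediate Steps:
r = 48 (r = 12*4 = 48)
n(E) = 6 + E (n(E) = E + 6 = 6 + E)
(r + 3)*n(4) = (48 + 3)*(6 + 4) = 51*10 = 510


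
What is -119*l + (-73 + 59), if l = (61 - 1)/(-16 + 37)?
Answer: -354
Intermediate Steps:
l = 20/7 (l = 60/21 = 60*(1/21) = 20/7 ≈ 2.8571)
-119*l + (-73 + 59) = -119*20/7 + (-73 + 59) = -340 - 14 = -354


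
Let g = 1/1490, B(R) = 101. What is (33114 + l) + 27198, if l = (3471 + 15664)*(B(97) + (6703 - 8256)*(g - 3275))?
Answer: 29002557402125/298 ≈ 9.7324e+10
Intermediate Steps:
g = 1/1490 ≈ 0.00067114
l = 29002539429149/298 (l = (3471 + 15664)*(101 + (6703 - 8256)*(1/1490 - 3275)) = 19135*(101 - 1553*(-4879749/1490)) = 19135*(101 + 7578250197/1490) = 19135*(7578400687/1490) = 29002539429149/298 ≈ 9.7324e+10)
(33114 + l) + 27198 = (33114 + 29002539429149/298) + 27198 = 29002549297121/298 + 27198 = 29002557402125/298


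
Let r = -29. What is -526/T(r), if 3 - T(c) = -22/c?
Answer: -15254/65 ≈ -234.68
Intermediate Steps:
T(c) = 3 + 22/c (T(c) = 3 - (-22)/c = 3 + 22/c)
-526/T(r) = -526/(3 + 22/(-29)) = -526/(3 + 22*(-1/29)) = -526/(3 - 22/29) = -526/65/29 = -526*29/65 = -15254/65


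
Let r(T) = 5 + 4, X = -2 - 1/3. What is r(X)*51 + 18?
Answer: 477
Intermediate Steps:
X = -7/3 (X = -2 - 1*⅓ = -2 - ⅓ = -7/3 ≈ -2.3333)
r(T) = 9
r(X)*51 + 18 = 9*51 + 18 = 459 + 18 = 477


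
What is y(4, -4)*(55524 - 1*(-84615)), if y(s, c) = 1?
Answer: 140139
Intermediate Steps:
y(4, -4)*(55524 - 1*(-84615)) = 1*(55524 - 1*(-84615)) = 1*(55524 + 84615) = 1*140139 = 140139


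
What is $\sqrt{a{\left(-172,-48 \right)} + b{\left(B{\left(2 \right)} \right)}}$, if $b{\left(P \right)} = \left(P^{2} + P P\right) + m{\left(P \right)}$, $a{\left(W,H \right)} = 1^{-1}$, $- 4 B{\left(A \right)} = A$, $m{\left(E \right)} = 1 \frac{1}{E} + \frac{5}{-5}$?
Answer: $\frac{i \sqrt{6}}{2} \approx 1.2247 i$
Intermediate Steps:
$m{\left(E \right)} = -1 + \frac{1}{E}$ ($m{\left(E \right)} = \frac{1}{E} + 5 \left(- \frac{1}{5}\right) = \frac{1}{E} - 1 = -1 + \frac{1}{E}$)
$B{\left(A \right)} = - \frac{A}{4}$
$a{\left(W,H \right)} = 1$
$b{\left(P \right)} = 2 P^{2} + \frac{1 - P}{P}$ ($b{\left(P \right)} = \left(P^{2} + P P\right) + \frac{1 - P}{P} = \left(P^{2} + P^{2}\right) + \frac{1 - P}{P} = 2 P^{2} + \frac{1 - P}{P}$)
$\sqrt{a{\left(-172,-48 \right)} + b{\left(B{\left(2 \right)} \right)}} = \sqrt{1 + \frac{1 - \left(- \frac{1}{4}\right) 2 + 2 \left(\left(- \frac{1}{4}\right) 2\right)^{3}}{\left(- \frac{1}{4}\right) 2}} = \sqrt{1 + \frac{1 - - \frac{1}{2} + 2 \left(- \frac{1}{2}\right)^{3}}{- \frac{1}{2}}} = \sqrt{1 - 2 \left(1 + \frac{1}{2} + 2 \left(- \frac{1}{8}\right)\right)} = \sqrt{1 - 2 \left(1 + \frac{1}{2} - \frac{1}{4}\right)} = \sqrt{1 - \frac{5}{2}} = \sqrt{- \frac{3}{2}} = \frac{i \sqrt{6}}{2}$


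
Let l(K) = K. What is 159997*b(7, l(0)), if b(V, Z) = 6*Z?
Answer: 0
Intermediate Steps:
159997*b(7, l(0)) = 159997*(6*0) = 159997*0 = 0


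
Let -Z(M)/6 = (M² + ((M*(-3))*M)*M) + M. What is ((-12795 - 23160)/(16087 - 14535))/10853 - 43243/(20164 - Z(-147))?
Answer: -1394773889629/482798392202800 ≈ -0.0028889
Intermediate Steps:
Z(M) = -6*M - 6*M² + 18*M³ (Z(M) = -6*((M² + ((M*(-3))*M)*M) + M) = -6*((M² + ((-3*M)*M)*M) + M) = -6*((M² + (-3*M²)*M) + M) = -6*((M² - 3*M³) + M) = -6*(M + M² - 3*M³) = -6*M - 6*M² + 18*M³)
((-12795 - 23160)/(16087 - 14535))/10853 - 43243/(20164 - Z(-147)) = ((-12795 - 23160)/(16087 - 14535))/10853 - 43243/(20164 - 6*(-147)*(-1 - 1*(-147) + 3*(-147)²)) = -35955/1552*(1/10853) - 43243/(20164 - 6*(-147)*(-1 + 147 + 3*21609)) = -35955*1/1552*(1/10853) - 43243/(20164 - 6*(-147)*(-1 + 147 + 64827)) = -35955/1552*1/10853 - 43243/(20164 - 6*(-147)*64973) = -35955/16843856 - 43243/(20164 - 1*(-57306186)) = -35955/16843856 - 43243/(20164 + 57306186) = -35955/16843856 - 43243/57326350 = -1394773889629/482798392202800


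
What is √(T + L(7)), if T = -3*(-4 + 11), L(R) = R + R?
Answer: I*√7 ≈ 2.6458*I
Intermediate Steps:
L(R) = 2*R
T = -21 (T = -3*7 = -21)
√(T + L(7)) = √(-21 + 2*7) = √(-21 + 14) = √(-7) = I*√7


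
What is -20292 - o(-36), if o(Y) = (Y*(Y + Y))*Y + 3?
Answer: 73017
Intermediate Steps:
o(Y) = 3 + 2*Y³ (o(Y) = (Y*(2*Y))*Y + 3 = (2*Y²)*Y + 3 = 2*Y³ + 3 = 3 + 2*Y³)
-20292 - o(-36) = -20292 - (3 + 2*(-36)³) = -20292 - (3 + 2*(-46656)) = -20292 - (3 - 93312) = -20292 - 1*(-93309) = -20292 + 93309 = 73017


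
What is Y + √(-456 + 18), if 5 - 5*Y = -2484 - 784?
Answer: 3273/5 + I*√438 ≈ 654.6 + 20.928*I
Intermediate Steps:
Y = 3273/5 (Y = 1 - (-2484 - 784)/5 = 1 - ⅕*(-3268) = 1 + 3268/5 = 3273/5 ≈ 654.60)
Y + √(-456 + 18) = 3273/5 + √(-456 + 18) = 3273/5 + √(-438) = 3273/5 + I*√438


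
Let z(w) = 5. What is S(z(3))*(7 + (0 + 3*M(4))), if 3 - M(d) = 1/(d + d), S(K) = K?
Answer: 625/8 ≈ 78.125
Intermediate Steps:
M(d) = 3 - 1/(2*d) (M(d) = 3 - 1/(d + d) = 3 - 1/(2*d))
S(z(3))*(7 + (0 + 3*M(4))) = 5*(7 + (0 + 3*(3 - ½/4))) = 5*(7 + (0 + 3*(3 - ½*¼))) = 5*(7 + (0 + 3*(3 - ⅛))) = 5*(7 + (0 + 3*(23/8))) = 5*(7 + (0 + 69/8)) = 5*(7 + 69/8) = 5*(125/8) = 625/8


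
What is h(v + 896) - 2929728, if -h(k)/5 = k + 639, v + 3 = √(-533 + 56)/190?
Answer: -2937388 - 3*I*√53/38 ≈ -2.9374e+6 - 0.57475*I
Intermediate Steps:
v = -3 + 3*I*√53/190 (v = -3 + √(-533 + 56)/190 = -3 + √(-477)*(1/190) = -3 + (3*I*√53)*(1/190) = -3 + 3*I*√53/190 ≈ -3.0 + 0.11495*I)
h(k) = -3195 - 5*k (h(k) = -5*(k + 639) = -5*(639 + k) = -3195 - 5*k)
h(v + 896) - 2929728 = (-3195 - 5*((-3 + 3*I*√53/190) + 896)) - 2929728 = (-3195 - 5*(893 + 3*I*√53/190)) - 2929728 = (-3195 + (-4465 - 3*I*√53/38)) - 2929728 = (-7660 - 3*I*√53/38) - 2929728 = -2937388 - 3*I*√53/38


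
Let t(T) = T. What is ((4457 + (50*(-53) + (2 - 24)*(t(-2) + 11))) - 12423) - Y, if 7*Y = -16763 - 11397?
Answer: -47538/7 ≈ -6791.1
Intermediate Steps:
Y = -28160/7 (Y = (-16763 - 11397)/7 = (1/7)*(-28160) = -28160/7 ≈ -4022.9)
((4457 + (50*(-53) + (2 - 24)*(t(-2) + 11))) - 12423) - Y = ((4457 + (50*(-53) + (2 - 24)*(-2 + 11))) - 12423) - 1*(-28160/7) = ((4457 + (-2650 - 22*9)) - 12423) + 28160/7 = ((4457 + (-2650 - 198)) - 12423) + 28160/7 = ((4457 - 2848) - 12423) + 28160/7 = (1609 - 12423) + 28160/7 = -10814 + 28160/7 = -47538/7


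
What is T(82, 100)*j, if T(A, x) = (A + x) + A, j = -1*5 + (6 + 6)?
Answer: 1848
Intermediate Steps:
j = 7 (j = -5 + 12 = 7)
T(A, x) = x + 2*A
T(82, 100)*j = (100 + 2*82)*7 = (100 + 164)*7 = 264*7 = 1848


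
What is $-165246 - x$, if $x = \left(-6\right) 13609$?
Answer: $-83592$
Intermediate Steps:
$x = -81654$
$-165246 - x = -165246 - -81654 = -165246 + 81654 = -83592$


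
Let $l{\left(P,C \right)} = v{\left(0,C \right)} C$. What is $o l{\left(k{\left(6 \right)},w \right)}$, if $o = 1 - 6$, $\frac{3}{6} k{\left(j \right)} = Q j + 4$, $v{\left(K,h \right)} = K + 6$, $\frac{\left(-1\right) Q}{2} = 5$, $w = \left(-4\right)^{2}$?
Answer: $-480$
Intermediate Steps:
$w = 16$
$Q = -10$ ($Q = \left(-2\right) 5 = -10$)
$v{\left(K,h \right)} = 6 + K$
$k{\left(j \right)} = 8 - 20 j$ ($k{\left(j \right)} = 2 \left(- 10 j + 4\right) = 2 \left(4 - 10 j\right) = 8 - 20 j$)
$l{\left(P,C \right)} = 6 C$ ($l{\left(P,C \right)} = \left(6 + 0\right) C = 6 C$)
$o = -5$ ($o = 1 - 6 = -5$)
$o l{\left(k{\left(6 \right)},w \right)} = - 5 \cdot 6 \cdot 16 = \left(-5\right) 96 = -480$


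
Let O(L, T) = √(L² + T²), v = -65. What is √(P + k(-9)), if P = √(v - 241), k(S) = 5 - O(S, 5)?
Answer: √(5 - √106 + 3*I*√34) ≈ 2.5477 + 3.4331*I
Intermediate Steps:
k(S) = 5 - √(25 + S²) (k(S) = 5 - √(S² + 5²) = 5 - √(S² + 25) = 5 - √(25 + S²))
P = 3*I*√34 (P = √(-65 - 241) = √(-306) = 3*I*√34 ≈ 17.493*I)
√(P + k(-9)) = √(3*I*√34 + (5 - √(25 + (-9)²))) = √(3*I*√34 + (5 - √(25 + 81))) = √(3*I*√34 + (5 - √106)) = √(5 - √106 + 3*I*√34)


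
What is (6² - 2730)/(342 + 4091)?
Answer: -2694/4433 ≈ -0.60771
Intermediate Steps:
(6² - 2730)/(342 + 4091) = (36 - 2730)/4433 = -2694*1/4433 = -2694/4433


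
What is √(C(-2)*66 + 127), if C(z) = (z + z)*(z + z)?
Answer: 13*√7 ≈ 34.395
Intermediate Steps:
C(z) = 4*z² (C(z) = (2*z)*(2*z) = 4*z²)
√(C(-2)*66 + 127) = √((4*(-2)²)*66 + 127) = √((4*4)*66 + 127) = √(16*66 + 127) = √(1056 + 127) = √1183 = 13*√7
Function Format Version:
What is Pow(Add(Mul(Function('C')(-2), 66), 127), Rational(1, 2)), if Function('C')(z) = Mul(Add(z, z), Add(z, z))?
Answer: Mul(13, Pow(7, Rational(1, 2))) ≈ 34.395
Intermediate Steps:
Function('C')(z) = Mul(4, Pow(z, 2)) (Function('C')(z) = Mul(Mul(2, z), Mul(2, z)) = Mul(4, Pow(z, 2)))
Pow(Add(Mul(Function('C')(-2), 66), 127), Rational(1, 2)) = Pow(Add(Mul(Mul(4, Pow(-2, 2)), 66), 127), Rational(1, 2)) = Pow(Add(Mul(Mul(4, 4), 66), 127), Rational(1, 2)) = Pow(Add(Mul(16, 66), 127), Rational(1, 2)) = Pow(Add(1056, 127), Rational(1, 2)) = Pow(1183, Rational(1, 2)) = Mul(13, Pow(7, Rational(1, 2)))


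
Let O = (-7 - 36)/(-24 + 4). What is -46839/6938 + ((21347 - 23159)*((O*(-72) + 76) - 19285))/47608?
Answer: 75376600419/103220095 ≈ 730.25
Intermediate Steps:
O = 43/20 (O = -43/(-20) = -43*(-1/20) = 43/20 ≈ 2.1500)
-46839/6938 + ((21347 - 23159)*((O*(-72) + 76) - 19285))/47608 = -46839/6938 + ((21347 - 23159)*(((43/20)*(-72) + 76) - 19285))/47608 = -46839*1/6938 - 1812*((-774/5 + 76) - 19285)*(1/47608) = -46839/6938 - 1812*(-394/5 - 19285)*(1/47608) = -46839/6938 - 1812*(-96819/5)*(1/47608) = -46839/6938 + (175436028/5)*(1/47608) = -46839/6938 + 43859007/59510 = 75376600419/103220095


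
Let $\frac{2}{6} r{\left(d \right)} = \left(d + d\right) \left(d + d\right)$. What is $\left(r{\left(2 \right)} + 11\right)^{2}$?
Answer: $3481$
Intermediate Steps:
$r{\left(d \right)} = 12 d^{2}$ ($r{\left(d \right)} = 3 \left(d + d\right) \left(d + d\right) = 3 \cdot 2 d 2 d = 3 \cdot 4 d^{2} = 12 d^{2}$)
$\left(r{\left(2 \right)} + 11\right)^{2} = \left(12 \cdot 2^{2} + 11\right)^{2} = \left(12 \cdot 4 + 11\right)^{2} = \left(48 + 11\right)^{2} = 59^{2} = 3481$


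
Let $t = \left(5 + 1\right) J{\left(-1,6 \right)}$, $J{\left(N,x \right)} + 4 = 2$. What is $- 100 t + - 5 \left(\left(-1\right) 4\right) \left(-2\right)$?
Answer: $1160$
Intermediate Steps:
$J{\left(N,x \right)} = -2$ ($J{\left(N,x \right)} = -4 + 2 = -2$)
$t = -12$ ($t = \left(5 + 1\right) \left(-2\right) = 6 \left(-2\right) = -12$)
$- 100 t + - 5 \left(\left(-1\right) 4\right) \left(-2\right) = \left(-100\right) \left(-12\right) + - 5 \left(\left(-1\right) 4\right) \left(-2\right) = 1200 + \left(-5\right) \left(-4\right) \left(-2\right) = 1200 + 20 \left(-2\right) = 1200 - 40 = 1160$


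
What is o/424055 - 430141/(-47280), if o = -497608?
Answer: 31775307103/4009864080 ≈ 7.9243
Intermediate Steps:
o/424055 - 430141/(-47280) = -497608/424055 - 430141/(-47280) = -497608*1/424055 - 430141*(-1/47280) = -497608/424055 + 430141/47280 = 31775307103/4009864080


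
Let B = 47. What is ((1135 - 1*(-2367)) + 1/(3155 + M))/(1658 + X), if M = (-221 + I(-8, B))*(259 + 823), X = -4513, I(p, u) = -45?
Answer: -996868813/812695735 ≈ -1.2266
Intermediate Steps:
M = -287812 (M = (-221 - 45)*(259 + 823) = -266*1082 = -287812)
((1135 - 1*(-2367)) + 1/(3155 + M))/(1658 + X) = ((1135 - 1*(-2367)) + 1/(3155 - 287812))/(1658 - 4513) = ((1135 + 2367) + 1/(-284657))/(-2855) = (3502 - 1/284657)*(-1/2855) = (996868813/284657)*(-1/2855) = -996868813/812695735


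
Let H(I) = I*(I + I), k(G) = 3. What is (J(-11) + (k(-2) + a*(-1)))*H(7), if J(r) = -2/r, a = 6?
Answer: -3038/11 ≈ -276.18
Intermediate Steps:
H(I) = 2*I² (H(I) = I*(2*I) = 2*I²)
(J(-11) + (k(-2) + a*(-1)))*H(7) = (-2/(-11) + (3 + 6*(-1)))*(2*7²) = (-2*(-1/11) + (3 - 6))*(2*49) = (2/11 - 3)*98 = -31/11*98 = -3038/11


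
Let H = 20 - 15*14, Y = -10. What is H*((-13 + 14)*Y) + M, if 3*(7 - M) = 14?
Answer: 5707/3 ≈ 1902.3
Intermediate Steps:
M = 7/3 (M = 7 - 1/3*14 = 7 - 14/3 = 7/3 ≈ 2.3333)
H = -190 (H = 20 - 210 = -190)
H*((-13 + 14)*Y) + M = -190*(-13 + 14)*(-10) + 7/3 = -190*(-10) + 7/3 = 1900 + 7/3 = 5707/3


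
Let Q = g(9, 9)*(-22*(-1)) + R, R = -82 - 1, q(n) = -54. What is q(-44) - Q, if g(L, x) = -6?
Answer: 161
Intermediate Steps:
R = -83
Q = -215 (Q = -(-132)*(-1) - 83 = -6*22 - 83 = -132 - 83 = -215)
q(-44) - Q = -54 - 1*(-215) = -54 + 215 = 161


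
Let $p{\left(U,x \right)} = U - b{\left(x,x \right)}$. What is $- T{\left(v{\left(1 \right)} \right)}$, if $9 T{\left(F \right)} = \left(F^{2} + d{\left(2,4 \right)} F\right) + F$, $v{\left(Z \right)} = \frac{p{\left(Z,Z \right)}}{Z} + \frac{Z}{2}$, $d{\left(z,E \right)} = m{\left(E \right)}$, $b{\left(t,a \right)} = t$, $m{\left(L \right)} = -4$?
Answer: $\frac{5}{36} \approx 0.13889$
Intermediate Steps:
$p{\left(U,x \right)} = U - x$
$d{\left(z,E \right)} = -4$
$v{\left(Z \right)} = \frac{Z}{2}$ ($v{\left(Z \right)} = \frac{Z - Z}{Z} + \frac{Z}{2} = \frac{0}{Z} + Z \frac{1}{2} = 0 + \frac{Z}{2} = \frac{Z}{2}$)
$T{\left(F \right)} = - \frac{F}{3} + \frac{F^{2}}{9}$ ($T{\left(F \right)} = \frac{\left(F^{2} - 4 F\right) + F}{9} = \frac{F^{2} - 3 F}{9} = - \frac{F}{3} + \frac{F^{2}}{9}$)
$- T{\left(v{\left(1 \right)} \right)} = - \frac{\frac{1}{2} \cdot 1 \left(-3 + \frac{1}{2} \cdot 1\right)}{9} = - \frac{-3 + \frac{1}{2}}{9 \cdot 2} = - \frac{-5}{9 \cdot 2 \cdot 2} = \left(-1\right) \left(- \frac{5}{36}\right) = \frac{5}{36}$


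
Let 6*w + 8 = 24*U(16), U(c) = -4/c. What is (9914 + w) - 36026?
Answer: -78343/3 ≈ -26114.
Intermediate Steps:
w = -7/3 (w = -4/3 + (24*(-4/16))/6 = -4/3 + (24*(-4*1/16))/6 = -4/3 + (24*(-1/4))/6 = -4/3 + (1/6)*(-6) = -4/3 - 1 = -7/3 ≈ -2.3333)
(9914 + w) - 36026 = (9914 - 7/3) - 36026 = 29735/3 - 36026 = -78343/3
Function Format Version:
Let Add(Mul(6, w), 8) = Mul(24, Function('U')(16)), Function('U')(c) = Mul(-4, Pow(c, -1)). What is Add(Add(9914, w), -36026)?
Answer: Rational(-78343, 3) ≈ -26114.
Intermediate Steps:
w = Rational(-7, 3) (w = Add(Rational(-4, 3), Mul(Rational(1, 6), Mul(24, Mul(-4, Pow(16, -1))))) = Add(Rational(-4, 3), Mul(Rational(1, 6), Mul(24, Mul(-4, Rational(1, 16))))) = Add(Rational(-4, 3), Mul(Rational(1, 6), Mul(24, Rational(-1, 4)))) = Add(Rational(-4, 3), Mul(Rational(1, 6), -6)) = Add(Rational(-4, 3), -1) = Rational(-7, 3) ≈ -2.3333)
Add(Add(9914, w), -36026) = Add(Add(9914, Rational(-7, 3)), -36026) = Add(Rational(29735, 3), -36026) = Rational(-78343, 3)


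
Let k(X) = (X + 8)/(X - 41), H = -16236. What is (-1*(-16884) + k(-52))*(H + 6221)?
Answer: -15726113840/93 ≈ -1.6910e+8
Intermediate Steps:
k(X) = (8 + X)/(-41 + X)
(-1*(-16884) + k(-52))*(H + 6221) = (-1*(-16884) + (8 - 52)/(-41 - 52))*(-16236 + 6221) = (16884 - 44/(-93))*(-10015) = (16884 - 1/93*(-44))*(-10015) = (16884 + 44/93)*(-10015) = (1570256/93)*(-10015) = -15726113840/93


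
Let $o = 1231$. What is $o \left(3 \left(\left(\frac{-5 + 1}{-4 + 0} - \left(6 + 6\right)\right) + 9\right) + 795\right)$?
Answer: $971259$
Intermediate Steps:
$o \left(3 \left(\left(\frac{-5 + 1}{-4 + 0} - \left(6 + 6\right)\right) + 9\right) + 795\right) = 1231 \left(3 \left(\left(\frac{-5 + 1}{-4 + 0} - \left(6 + 6\right)\right) + 9\right) + 795\right) = 1231 \left(3 \left(\left(- \frac{4}{-4} - 12\right) + 9\right) + 795\right) = 1231 \left(3 \left(\left(\left(-4\right) \left(- \frac{1}{4}\right) - 12\right) + 9\right) + 795\right) = 1231 \left(3 \left(\left(1 - 12\right) + 9\right) + 795\right) = 1231 \left(3 \left(-11 + 9\right) + 795\right) = 1231 \left(3 \left(-2\right) + 795\right) = 1231 \left(-6 + 795\right) = 1231 \cdot 789 = 971259$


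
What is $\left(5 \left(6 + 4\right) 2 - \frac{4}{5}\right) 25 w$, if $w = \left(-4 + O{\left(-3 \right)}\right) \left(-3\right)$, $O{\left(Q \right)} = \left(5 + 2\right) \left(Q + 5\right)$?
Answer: $-74400$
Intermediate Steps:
$O{\left(Q \right)} = 35 + 7 Q$ ($O{\left(Q \right)} = 7 \left(5 + Q\right) = 35 + 7 Q$)
$w = -30$ ($w = \left(-4 + \left(35 + 7 \left(-3\right)\right)\right) \left(-3\right) = \left(-4 + \left(35 - 21\right)\right) \left(-3\right) = \left(-4 + 14\right) \left(-3\right) = 10 \left(-3\right) = -30$)
$\left(5 \left(6 + 4\right) 2 - \frac{4}{5}\right) 25 w = \left(5 \left(6 + 4\right) 2 - \frac{4}{5}\right) 25 \left(-30\right) = \left(5 \cdot 10 \cdot 2 - \frac{4}{5}\right) 25 \left(-30\right) = \left(50 \cdot 2 - \frac{4}{5}\right) 25 \left(-30\right) = \left(100 - \frac{4}{5}\right) 25 \left(-30\right) = \frac{496}{5} \cdot 25 \left(-30\right) = 2480 \left(-30\right) = -74400$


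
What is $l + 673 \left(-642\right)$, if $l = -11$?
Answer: $-432077$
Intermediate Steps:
$l + 673 \left(-642\right) = -11 + 673 \left(-642\right) = -11 - 432066 = -432077$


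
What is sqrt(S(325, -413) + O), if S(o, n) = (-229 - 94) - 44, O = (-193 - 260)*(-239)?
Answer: 10*sqrt(1079) ≈ 328.48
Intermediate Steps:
O = 108267 (O = -453*(-239) = 108267)
S(o, n) = -367 (S(o, n) = -323 - 44 = -367)
sqrt(S(325, -413) + O) = sqrt(-367 + 108267) = sqrt(107900) = 10*sqrt(1079)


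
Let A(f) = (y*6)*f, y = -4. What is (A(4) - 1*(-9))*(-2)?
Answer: 174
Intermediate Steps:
A(f) = -24*f (A(f) = (-4*6)*f = -24*f)
(A(4) - 1*(-9))*(-2) = (-24*4 - 1*(-9))*(-2) = (-96 + 9)*(-2) = -87*(-2) = 174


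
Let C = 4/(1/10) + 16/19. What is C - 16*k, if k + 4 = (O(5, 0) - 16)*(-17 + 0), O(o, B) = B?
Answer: -80696/19 ≈ -4247.2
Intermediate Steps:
k = 268 (k = -4 + (0 - 16)*(-17 + 0) = -4 - 16*(-17) = -4 + 272 = 268)
C = 776/19 (C = 4/(⅒) + 16*(1/19) = 4*10 + 16/19 = 40 + 16/19 = 776/19 ≈ 40.842)
C - 16*k = 776/19 - 16*268 = 776/19 - 4288 = -80696/19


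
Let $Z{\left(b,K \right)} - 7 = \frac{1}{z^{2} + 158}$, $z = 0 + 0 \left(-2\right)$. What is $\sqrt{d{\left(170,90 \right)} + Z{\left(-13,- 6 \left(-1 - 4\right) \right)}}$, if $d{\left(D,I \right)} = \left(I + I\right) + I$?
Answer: $\frac{3 \sqrt{768354}}{158} \approx 16.643$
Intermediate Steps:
$d{\left(D,I \right)} = 3 I$ ($d{\left(D,I \right)} = 2 I + I = 3 I$)
$z = 0$ ($z = 0 + 0 = 0$)
$Z{\left(b,K \right)} = \frac{1107}{158}$ ($Z{\left(b,K \right)} = 7 + \frac{1}{0^{2} + 158} = 7 + \frac{1}{0 + 158} = 7 + \frac{1}{158} = \frac{1107}{158}$)
$\sqrt{d{\left(170,90 \right)} + Z{\left(-13,- 6 \left(-1 - 4\right) \right)}} = \sqrt{3 \cdot 90 + \frac{1107}{158}} = \sqrt{270 + \frac{1107}{158}} = \sqrt{\frac{43767}{158}} = \frac{3 \sqrt{768354}}{158}$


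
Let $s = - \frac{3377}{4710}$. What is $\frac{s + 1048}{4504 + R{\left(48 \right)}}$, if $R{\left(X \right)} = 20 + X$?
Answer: $\frac{4932703}{21534120} \approx 0.22906$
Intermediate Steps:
$s = - \frac{3377}{4710}$ ($s = \left(-3377\right) \frac{1}{4710} = - \frac{3377}{4710} \approx -0.71698$)
$\frac{s + 1048}{4504 + R{\left(48 \right)}} = \frac{- \frac{3377}{4710} + 1048}{4504 + \left(20 + 48\right)} = \frac{4932703}{4710 \left(4504 + 68\right)} = \frac{4932703}{4710 \cdot 4572} = \frac{4932703}{4710} \cdot \frac{1}{4572} = \frac{4932703}{21534120}$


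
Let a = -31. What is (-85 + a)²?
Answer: 13456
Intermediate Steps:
(-85 + a)² = (-85 - 31)² = (-116)² = 13456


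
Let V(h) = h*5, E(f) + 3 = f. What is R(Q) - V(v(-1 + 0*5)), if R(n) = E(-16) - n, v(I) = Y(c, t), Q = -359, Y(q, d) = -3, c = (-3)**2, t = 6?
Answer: 355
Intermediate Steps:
c = 9
E(f) = -3 + f
v(I) = -3
V(h) = 5*h
R(n) = -19 - n (R(n) = (-3 - 16) - n = -19 - n)
R(Q) - V(v(-1 + 0*5)) = (-19 - 1*(-359)) - 5*(-3) = (-19 + 359) - 1*(-15) = 340 + 15 = 355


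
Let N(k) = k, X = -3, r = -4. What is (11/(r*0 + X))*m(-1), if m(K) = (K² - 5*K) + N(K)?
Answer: -55/3 ≈ -18.333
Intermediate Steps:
m(K) = K² - 4*K (m(K) = (K² - 5*K) + K = K² - 4*K)
(11/(r*0 + X))*m(-1) = (11/(-4*0 - 3))*(-(-4 - 1)) = (11/(0 - 3))*(-1*(-5)) = (11/(-3))*5 = -⅓*11*5 = -11/3*5 = -55/3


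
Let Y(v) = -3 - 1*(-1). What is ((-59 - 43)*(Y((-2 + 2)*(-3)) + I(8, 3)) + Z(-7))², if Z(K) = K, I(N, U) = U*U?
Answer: 519841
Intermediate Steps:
I(N, U) = U²
Y(v) = -2 (Y(v) = -3 + 1 = -2)
((-59 - 43)*(Y((-2 + 2)*(-3)) + I(8, 3)) + Z(-7))² = ((-59 - 43)*(-2 + 3²) - 7)² = (-102*(-2 + 9) - 7)² = (-102*7 - 7)² = (-714 - 7)² = (-721)² = 519841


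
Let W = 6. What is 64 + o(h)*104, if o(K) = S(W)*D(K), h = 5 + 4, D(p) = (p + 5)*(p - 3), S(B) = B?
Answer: 52480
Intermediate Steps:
D(p) = (-3 + p)*(5 + p) (D(p) = (5 + p)*(-3 + p) = (-3 + p)*(5 + p))
h = 9
o(K) = -90 + 6*K² + 12*K (o(K) = 6*(-15 + K² + 2*K) = -90 + 6*K² + 12*K)
64 + o(h)*104 = 64 + (-90 + 6*9² + 12*9)*104 = 64 + (-90 + 6*81 + 108)*104 = 64 + (-90 + 486 + 108)*104 = 64 + 504*104 = 64 + 52416 = 52480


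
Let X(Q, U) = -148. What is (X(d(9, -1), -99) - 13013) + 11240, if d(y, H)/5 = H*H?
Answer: -1921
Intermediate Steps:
d(y, H) = 5*H² (d(y, H) = 5*(H*H) = 5*H²)
(X(d(9, -1), -99) - 13013) + 11240 = (-148 - 13013) + 11240 = -13161 + 11240 = -1921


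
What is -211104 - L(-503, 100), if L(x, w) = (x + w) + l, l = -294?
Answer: -210407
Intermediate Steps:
L(x, w) = -294 + w + x (L(x, w) = (x + w) - 294 = (w + x) - 294 = -294 + w + x)
-211104 - L(-503, 100) = -211104 - (-294 + 100 - 503) = -211104 - 1*(-697) = -211104 + 697 = -210407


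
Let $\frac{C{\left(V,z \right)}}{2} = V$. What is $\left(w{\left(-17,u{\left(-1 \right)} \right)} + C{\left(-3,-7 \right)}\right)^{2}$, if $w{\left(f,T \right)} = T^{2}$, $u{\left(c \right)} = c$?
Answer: $25$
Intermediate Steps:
$C{\left(V,z \right)} = 2 V$
$\left(w{\left(-17,u{\left(-1 \right)} \right)} + C{\left(-3,-7 \right)}\right)^{2} = \left(\left(-1\right)^{2} + 2 \left(-3\right)\right)^{2} = \left(1 - 6\right)^{2} = \left(-5\right)^{2} = 25$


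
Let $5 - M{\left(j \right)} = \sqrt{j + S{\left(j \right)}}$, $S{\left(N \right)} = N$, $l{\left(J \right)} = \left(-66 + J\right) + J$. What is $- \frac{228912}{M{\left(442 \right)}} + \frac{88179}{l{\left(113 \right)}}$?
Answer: $\frac{258875361}{137440} + \frac{457824 \sqrt{221}}{859} \approx 9806.8$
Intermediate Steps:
$l{\left(J \right)} = -66 + 2 J$
$M{\left(j \right)} = 5 - \sqrt{2} \sqrt{j}$ ($M{\left(j \right)} = 5 - \sqrt{j + j} = 5 - \sqrt{2 j} = 5 - \sqrt{2} \sqrt{j}$)
$- \frac{228912}{M{\left(442 \right)}} + \frac{88179}{l{\left(113 \right)}} = - \frac{228912}{5 - \sqrt{2} \sqrt{442}} + \frac{88179}{-66 + 2 \cdot 113} = - \frac{228912}{5 - 2 \sqrt{221}} + \frac{88179}{-66 + 226} = - \frac{228912}{5 - 2 \sqrt{221}} + \frac{88179}{160} = \frac{88179}{160} - \frac{228912}{5 - 2 \sqrt{221}}$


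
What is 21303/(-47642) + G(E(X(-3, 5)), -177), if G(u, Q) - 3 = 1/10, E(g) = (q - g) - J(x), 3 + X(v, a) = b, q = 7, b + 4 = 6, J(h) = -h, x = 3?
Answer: 315968/119105 ≈ 2.6529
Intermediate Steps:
b = 2 (b = -4 + 6 = 2)
X(v, a) = -1 (X(v, a) = -3 + 2 = -1)
E(g) = 10 - g (E(g) = (7 - g) - (-1)*3 = (7 - g) - 1*(-3) = (7 - g) + 3 = 10 - g)
G(u, Q) = 31/10 (G(u, Q) = 3 + 1/10 = 3 + ⅒ = 31/10)
21303/(-47642) + G(E(X(-3, 5)), -177) = 21303/(-47642) + 31/10 = 21303*(-1/47642) + 31/10 = -21303/47642 + 31/10 = 315968/119105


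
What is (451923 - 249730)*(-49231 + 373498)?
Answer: 65564517531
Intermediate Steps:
(451923 - 249730)*(-49231 + 373498) = 202193*324267 = 65564517531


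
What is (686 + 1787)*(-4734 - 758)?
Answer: -13581716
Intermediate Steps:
(686 + 1787)*(-4734 - 758) = 2473*(-5492) = -13581716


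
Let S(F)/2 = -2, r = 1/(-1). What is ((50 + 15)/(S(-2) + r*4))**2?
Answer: 4225/64 ≈ 66.016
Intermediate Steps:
r = -1
S(F) = -4 (S(F) = 2*(-2) = -4)
((50 + 15)/(S(-2) + r*4))**2 = ((50 + 15)/(-4 - 1*4))**2 = (65/(-4 - 4))**2 = (65/(-8))**2 = (65*(-1/8))**2 = (-65/8)**2 = 4225/64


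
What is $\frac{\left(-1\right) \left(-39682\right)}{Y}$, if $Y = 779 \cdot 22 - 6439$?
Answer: $\frac{39682}{10699} \approx 3.7089$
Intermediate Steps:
$Y = 10699$ ($Y = 17138 - 6439 = 10699$)
$\frac{\left(-1\right) \left(-39682\right)}{Y} = \frac{\left(-1\right) \left(-39682\right)}{10699} = 39682 \cdot \frac{1}{10699} = \frac{39682}{10699}$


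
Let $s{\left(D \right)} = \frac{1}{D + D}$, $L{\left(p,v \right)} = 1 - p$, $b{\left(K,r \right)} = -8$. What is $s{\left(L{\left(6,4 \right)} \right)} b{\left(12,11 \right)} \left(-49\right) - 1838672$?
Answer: $- \frac{9193556}{5} \approx -1.8387 \cdot 10^{6}$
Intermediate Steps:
$s{\left(D \right)} = \frac{1}{2 D}$
$s{\left(L{\left(6,4 \right)} \right)} b{\left(12,11 \right)} \left(-49\right) - 1838672 = \frac{1}{2 \left(1 - 6\right)} \left(-8\right) \left(-49\right) - 1838672 = \frac{1}{2 \left(-5\right)} \left(-8\right) \left(-49\right) - 1838672 = \frac{1}{2} \left(- \frac{1}{5}\right) \left(-8\right) \left(-49\right) - 1838672 = \left(- \frac{1}{10}\right) \left(-8\right) \left(-49\right) - 1838672 = \frac{4}{5} \left(-49\right) - 1838672 = - \frac{196}{5} - 1838672 = - \frac{9193556}{5}$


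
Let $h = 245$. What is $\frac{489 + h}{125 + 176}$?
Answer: $\frac{734}{301} \approx 2.4385$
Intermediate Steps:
$\frac{489 + h}{125 + 176} = \frac{489 + 245}{125 + 176} = \frac{734}{301}$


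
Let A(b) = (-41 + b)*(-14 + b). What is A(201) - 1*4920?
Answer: 25000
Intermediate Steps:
A(201) - 1*4920 = (574 + 201² - 55*201) - 1*4920 = (574 + 40401 - 11055) - 4920 = 29920 - 4920 = 25000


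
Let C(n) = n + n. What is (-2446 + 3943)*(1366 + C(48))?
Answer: 2188614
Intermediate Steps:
C(n) = 2*n
(-2446 + 3943)*(1366 + C(48)) = (-2446 + 3943)*(1366 + 2*48) = 1497*(1366 + 96) = 1497*1462 = 2188614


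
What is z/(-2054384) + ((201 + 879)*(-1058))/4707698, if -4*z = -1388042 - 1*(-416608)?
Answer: -3490725808493/9671419448032 ≈ -0.36093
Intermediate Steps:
z = 485717/2 (z = -(-1388042 - 1*(-416608))/4 = -(-1388042 + 416608)/4 = -¼*(-971434) = 485717/2 ≈ 2.4286e+5)
z/(-2054384) + ((201 + 879)*(-1058))/4707698 = (485717/2)/(-2054384) + ((201 + 879)*(-1058))/4707698 = (485717/2)*(-1/2054384) + (1080*(-1058))*(1/4707698) = -485717/4108768 - 1142640*1/4707698 = -485717/4108768 - 571320/2353849 = -3490725808493/9671419448032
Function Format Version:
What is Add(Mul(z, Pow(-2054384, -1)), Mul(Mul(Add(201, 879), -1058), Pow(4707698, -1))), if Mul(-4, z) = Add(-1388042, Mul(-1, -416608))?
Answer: Rational(-3490725808493, 9671419448032) ≈ -0.36093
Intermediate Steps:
z = Rational(485717, 2) (z = Mul(Rational(-1, 4), Add(-1388042, Mul(-1, -416608))) = Mul(Rational(-1, 4), Add(-1388042, 416608)) = Mul(Rational(-1, 4), -971434) = Rational(485717, 2) ≈ 2.4286e+5)
Add(Mul(z, Pow(-2054384, -1)), Mul(Mul(Add(201, 879), -1058), Pow(4707698, -1))) = Add(Mul(Rational(485717, 2), Pow(-2054384, -1)), Mul(Mul(Add(201, 879), -1058), Pow(4707698, -1))) = Add(Mul(Rational(485717, 2), Rational(-1, 2054384)), Mul(Mul(1080, -1058), Rational(1, 4707698))) = Add(Rational(-485717, 4108768), Mul(-1142640, Rational(1, 4707698))) = Add(Rational(-485717, 4108768), Rational(-571320, 2353849)) = Rational(-3490725808493, 9671419448032)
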